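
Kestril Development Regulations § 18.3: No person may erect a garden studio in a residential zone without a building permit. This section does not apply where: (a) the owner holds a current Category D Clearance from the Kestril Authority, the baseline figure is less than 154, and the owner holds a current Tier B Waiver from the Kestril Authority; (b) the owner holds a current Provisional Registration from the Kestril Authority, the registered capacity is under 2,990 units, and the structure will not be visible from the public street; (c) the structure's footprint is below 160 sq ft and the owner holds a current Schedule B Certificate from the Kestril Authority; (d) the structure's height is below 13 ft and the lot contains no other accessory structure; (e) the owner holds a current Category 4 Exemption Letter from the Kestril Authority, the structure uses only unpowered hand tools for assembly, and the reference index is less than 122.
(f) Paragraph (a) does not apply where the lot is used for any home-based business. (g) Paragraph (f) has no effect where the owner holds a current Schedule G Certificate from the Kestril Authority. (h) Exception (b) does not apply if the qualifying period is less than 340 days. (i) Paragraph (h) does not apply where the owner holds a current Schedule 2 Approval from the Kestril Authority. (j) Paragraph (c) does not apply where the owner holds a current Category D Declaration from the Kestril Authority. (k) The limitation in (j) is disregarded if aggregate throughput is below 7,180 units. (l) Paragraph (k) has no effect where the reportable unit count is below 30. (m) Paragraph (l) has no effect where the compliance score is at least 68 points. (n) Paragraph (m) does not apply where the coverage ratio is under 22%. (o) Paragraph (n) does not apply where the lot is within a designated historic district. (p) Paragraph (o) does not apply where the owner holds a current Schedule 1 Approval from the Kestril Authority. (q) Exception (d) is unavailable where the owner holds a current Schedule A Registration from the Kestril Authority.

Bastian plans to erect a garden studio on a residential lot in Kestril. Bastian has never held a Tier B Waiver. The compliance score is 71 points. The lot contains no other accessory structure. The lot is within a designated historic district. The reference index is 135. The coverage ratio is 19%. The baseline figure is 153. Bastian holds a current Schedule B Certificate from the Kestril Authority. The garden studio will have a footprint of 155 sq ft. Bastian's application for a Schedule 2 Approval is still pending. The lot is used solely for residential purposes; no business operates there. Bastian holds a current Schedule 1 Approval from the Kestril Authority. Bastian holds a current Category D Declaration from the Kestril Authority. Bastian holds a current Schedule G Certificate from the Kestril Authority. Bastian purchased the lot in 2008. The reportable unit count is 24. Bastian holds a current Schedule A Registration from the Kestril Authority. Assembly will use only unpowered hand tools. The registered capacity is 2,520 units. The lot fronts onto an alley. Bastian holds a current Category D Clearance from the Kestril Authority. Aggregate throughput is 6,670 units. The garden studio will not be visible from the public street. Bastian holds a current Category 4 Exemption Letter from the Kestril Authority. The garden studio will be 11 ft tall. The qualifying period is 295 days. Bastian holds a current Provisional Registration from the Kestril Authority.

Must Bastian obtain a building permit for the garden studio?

Yes — Bastian must obtain a building permit.

Exception (a) requires that the owner holds a current Tier B Waiver from the Kestril Authority; but no current Tier B Waiver is held, so (a) is unavailable.
All of (b)'s requirements are met (a current Provisional Registration is held; the registered capacity is 2,520 units, under the 2,990 units limit; the structure will not be visible from the street). But: (h) is triggered — the qualifying period is 295 days, less than the 340 days limit. (i) is inapplicable (there is no Schedule 2 Approval in force), so (h) stands. (b) is therefore removed.
Exception (c): the structure's footprint is 155 sq ft, below the 160 sq ft limit; a current Schedule B Certificate is held — every condition holds. But: (j) operates against (c): a current Category D Declaration is held. (k) would limit (j) — aggregate throughput is 6,670 units, below the 7,180 units limit — but (l) sets (k) aside: (l) operates against (k): the reportable unit count is 24, below the 30 limit. (m) applies (the compliance score is 71 points, meeting the 68 points threshold), but is itself disapplied by (n): (n) applies — the coverage ratio is 19%, under the 22% limit. (o) would limit (n) — the lot is in a historic district — but (p) sets (o) aside: (p) operates against (o): a current Schedule 1 Approval is held. (c) is therefore removed.
All of (d)'s requirements are met (the structure's height is 11 ft, below the 13 ft limit; the lot has no other accessory structure). Turning to paragraph (q): (q) operates — a current Schedule A Registration is held. Exception (d) does not apply.
Exception (e) requires that the reference index is less than 122; but the reference index is 135, not less than 122, so (e) is unavailable.
Every exception is unavailable, so the rule governs.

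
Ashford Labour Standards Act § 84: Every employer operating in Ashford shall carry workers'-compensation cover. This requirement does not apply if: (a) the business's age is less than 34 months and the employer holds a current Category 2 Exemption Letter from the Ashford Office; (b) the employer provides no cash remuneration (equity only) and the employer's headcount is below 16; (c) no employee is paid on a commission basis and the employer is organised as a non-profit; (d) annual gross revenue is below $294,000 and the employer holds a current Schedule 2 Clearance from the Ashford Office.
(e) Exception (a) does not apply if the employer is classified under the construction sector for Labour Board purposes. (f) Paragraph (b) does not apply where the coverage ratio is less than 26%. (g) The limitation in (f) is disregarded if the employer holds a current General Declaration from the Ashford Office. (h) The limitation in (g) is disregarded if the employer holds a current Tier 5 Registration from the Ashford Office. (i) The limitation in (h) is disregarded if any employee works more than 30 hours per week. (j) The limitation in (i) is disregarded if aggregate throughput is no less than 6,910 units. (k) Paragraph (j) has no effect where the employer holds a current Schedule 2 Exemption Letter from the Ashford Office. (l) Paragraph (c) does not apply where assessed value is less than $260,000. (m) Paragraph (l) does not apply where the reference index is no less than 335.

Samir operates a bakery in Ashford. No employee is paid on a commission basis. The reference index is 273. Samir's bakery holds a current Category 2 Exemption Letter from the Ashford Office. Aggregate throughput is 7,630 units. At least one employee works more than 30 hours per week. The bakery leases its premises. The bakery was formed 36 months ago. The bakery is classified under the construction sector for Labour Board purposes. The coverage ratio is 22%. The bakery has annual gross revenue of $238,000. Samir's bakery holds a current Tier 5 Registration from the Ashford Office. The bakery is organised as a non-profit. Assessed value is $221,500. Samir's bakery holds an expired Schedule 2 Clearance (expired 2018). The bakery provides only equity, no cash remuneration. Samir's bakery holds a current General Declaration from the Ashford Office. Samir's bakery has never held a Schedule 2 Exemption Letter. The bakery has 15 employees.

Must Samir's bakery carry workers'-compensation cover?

Yes — Samir's bakery must carry workers'-compensation cover.

Exception (a) fails — the business's age is 36 months, not less than 34 months.
Exception (b)'s conditions are all satisfied: remuneration is equity-only; the employer's headcount is 15, below the 16 limit. Turning to paragraphs (f)–(k): (f) operates against (b): the coverage ratio is 22%, less than the 26% limit. (g) would limit (f) — a current General Declaration is held — but (h) sets (g) aside: (h) operates — a current Tier 5 Registration is held. (i) would limit (h) — at least one employee exceeds 30 hours/week — but (j) sets (i) aside: (j) operates against (i): aggregate throughput is 7,630 units, meeting the 6,910 units threshold. (k), which would lift (j), is not engaged — no current Schedule 2 Exemption Letter is held. So (b) is unavailable.
Exception (c)'s conditions are all satisfied: no employee is paid on commission; the employer is a non-profit. But applying paragraphs (l)–(m): (l) is triggered — assessed value is $221,500, less than the $260,000 limit. (m) is not triggered (the reference index is 273, short of 335), so (l) stands. So (c) is unavailable.
Exception (d) requires that the employer holds a current Schedule 2 Clearance from the Ashford Office; but there is no Schedule 2 Clearance in force, so (d) is unavailable.
No exception displaces § 84.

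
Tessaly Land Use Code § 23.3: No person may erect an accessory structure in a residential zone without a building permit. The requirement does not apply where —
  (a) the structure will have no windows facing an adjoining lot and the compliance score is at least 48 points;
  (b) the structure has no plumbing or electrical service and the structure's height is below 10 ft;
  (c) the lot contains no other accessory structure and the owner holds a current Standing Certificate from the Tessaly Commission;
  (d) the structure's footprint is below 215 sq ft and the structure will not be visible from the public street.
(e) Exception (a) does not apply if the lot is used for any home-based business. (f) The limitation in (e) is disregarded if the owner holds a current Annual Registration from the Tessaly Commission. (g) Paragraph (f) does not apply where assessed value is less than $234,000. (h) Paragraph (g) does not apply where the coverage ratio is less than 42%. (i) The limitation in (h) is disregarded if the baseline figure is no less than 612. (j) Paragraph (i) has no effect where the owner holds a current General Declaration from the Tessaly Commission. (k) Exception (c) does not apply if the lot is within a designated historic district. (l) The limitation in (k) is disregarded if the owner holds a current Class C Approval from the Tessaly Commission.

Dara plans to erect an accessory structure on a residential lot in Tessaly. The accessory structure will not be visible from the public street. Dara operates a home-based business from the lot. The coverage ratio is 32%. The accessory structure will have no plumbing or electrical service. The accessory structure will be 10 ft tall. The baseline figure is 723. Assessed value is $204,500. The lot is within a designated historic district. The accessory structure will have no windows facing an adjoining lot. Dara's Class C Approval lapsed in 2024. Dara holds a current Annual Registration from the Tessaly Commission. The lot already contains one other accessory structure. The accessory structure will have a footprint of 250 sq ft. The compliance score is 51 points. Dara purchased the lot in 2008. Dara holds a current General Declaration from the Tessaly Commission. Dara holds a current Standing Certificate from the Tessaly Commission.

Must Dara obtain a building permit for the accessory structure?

All of (a)'s requirements are met (no windows face an adjoining lot; the compliance score is 51 points, meeting the 48 points threshold). Considering the limiting provisions: (e) would limit (a) — a home-based business operates on the lot — but (f) sets (e) aside: (f) operates against (e): a current Annual Registration is held. (g) would limit (f) — assessed value is $204,500, less than the $234,000 limit — but (h) sets (g) aside: (h) is engaged — the coverage ratio is 32%, less than the 42% limit. (i) would limit (h) — the baseline figure is 723, meeting the 612 threshold — but (j) sets (i) aside: (j) operates against (i): a current General Declaration is held. So (a) applies.
Exception (b) does not apply: the structure's height is 10 ft, not below 10 ft.
Exception (c) requires that the lot contains no other accessory structure; but the lot already has another accessory structure, so (c) is unavailable.
Exception (d) fails — the structure's footprint is 250 sq ft, not below 215 sq ft.

No — exception (a) applies; Dara does not need a building permit.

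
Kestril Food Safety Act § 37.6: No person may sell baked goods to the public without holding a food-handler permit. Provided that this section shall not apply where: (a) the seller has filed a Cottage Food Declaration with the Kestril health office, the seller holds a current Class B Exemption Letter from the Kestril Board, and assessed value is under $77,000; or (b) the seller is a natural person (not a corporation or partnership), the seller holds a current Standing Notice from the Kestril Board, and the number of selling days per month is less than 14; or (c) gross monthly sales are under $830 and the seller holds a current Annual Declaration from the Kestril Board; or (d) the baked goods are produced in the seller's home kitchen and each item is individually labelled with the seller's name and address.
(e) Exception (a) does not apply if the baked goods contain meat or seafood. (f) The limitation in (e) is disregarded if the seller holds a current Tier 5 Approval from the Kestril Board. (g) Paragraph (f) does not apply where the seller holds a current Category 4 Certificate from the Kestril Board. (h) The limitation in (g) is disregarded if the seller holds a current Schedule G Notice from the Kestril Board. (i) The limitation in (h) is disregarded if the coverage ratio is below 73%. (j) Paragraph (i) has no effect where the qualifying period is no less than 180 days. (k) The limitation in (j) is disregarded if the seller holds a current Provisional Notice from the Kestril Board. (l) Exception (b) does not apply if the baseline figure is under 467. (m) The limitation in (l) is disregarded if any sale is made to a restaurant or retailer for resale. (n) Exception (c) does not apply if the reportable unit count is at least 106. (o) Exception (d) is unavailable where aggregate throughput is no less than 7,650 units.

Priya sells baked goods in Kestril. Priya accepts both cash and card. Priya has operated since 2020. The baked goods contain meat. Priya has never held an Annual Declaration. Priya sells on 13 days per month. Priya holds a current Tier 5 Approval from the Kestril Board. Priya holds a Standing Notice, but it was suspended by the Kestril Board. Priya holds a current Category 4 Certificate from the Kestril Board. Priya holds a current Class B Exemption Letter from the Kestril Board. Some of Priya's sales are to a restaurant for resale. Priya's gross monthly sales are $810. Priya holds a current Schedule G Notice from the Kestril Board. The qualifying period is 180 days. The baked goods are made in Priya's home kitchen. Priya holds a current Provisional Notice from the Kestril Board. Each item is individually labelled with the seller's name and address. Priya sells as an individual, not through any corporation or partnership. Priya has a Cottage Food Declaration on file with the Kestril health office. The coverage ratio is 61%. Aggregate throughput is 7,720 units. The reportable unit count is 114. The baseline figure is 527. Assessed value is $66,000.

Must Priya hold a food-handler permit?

Exception (a) is satisfied on its face — a Cottage Food Declaration is on file; a current Class B Exemption Letter is held; assessed value is $66,000, under the $77,000 limit. But: (e) operates against (a): the baked goods contain meat. (f) applies (a current Tier 5 Approval is held), but is overridden by (g): (g) operates against (f): a current Category 4 Certificate is held. (h) would limit (g) — a current Schedule G Notice is held — but (i) sets (h) aside: (i) operates against (h): the coverage ratio is 61%, below the 73% limit. (j) applies (the qualifying period is 180 days, meeting the 180 days threshold), but yields to (k): (k) is triggered — a current Provisional Notice is held. Exception (a) does not apply.
Exception (b) does not apply: no current Standing Notice is held.
Exception (c) fails — no current Annual Declaration is held.
All of (d)'s requirements are met (the baked goods are home-kitchen produced; items are individually labelled). But: (o) is engaged — aggregate throughput is 7,720 units, meeting the 7,650 units threshold. So (d) is unavailable.
No exception is made out. Priya falls within the general rule.

Yes — Priya must hold a food-handler permit.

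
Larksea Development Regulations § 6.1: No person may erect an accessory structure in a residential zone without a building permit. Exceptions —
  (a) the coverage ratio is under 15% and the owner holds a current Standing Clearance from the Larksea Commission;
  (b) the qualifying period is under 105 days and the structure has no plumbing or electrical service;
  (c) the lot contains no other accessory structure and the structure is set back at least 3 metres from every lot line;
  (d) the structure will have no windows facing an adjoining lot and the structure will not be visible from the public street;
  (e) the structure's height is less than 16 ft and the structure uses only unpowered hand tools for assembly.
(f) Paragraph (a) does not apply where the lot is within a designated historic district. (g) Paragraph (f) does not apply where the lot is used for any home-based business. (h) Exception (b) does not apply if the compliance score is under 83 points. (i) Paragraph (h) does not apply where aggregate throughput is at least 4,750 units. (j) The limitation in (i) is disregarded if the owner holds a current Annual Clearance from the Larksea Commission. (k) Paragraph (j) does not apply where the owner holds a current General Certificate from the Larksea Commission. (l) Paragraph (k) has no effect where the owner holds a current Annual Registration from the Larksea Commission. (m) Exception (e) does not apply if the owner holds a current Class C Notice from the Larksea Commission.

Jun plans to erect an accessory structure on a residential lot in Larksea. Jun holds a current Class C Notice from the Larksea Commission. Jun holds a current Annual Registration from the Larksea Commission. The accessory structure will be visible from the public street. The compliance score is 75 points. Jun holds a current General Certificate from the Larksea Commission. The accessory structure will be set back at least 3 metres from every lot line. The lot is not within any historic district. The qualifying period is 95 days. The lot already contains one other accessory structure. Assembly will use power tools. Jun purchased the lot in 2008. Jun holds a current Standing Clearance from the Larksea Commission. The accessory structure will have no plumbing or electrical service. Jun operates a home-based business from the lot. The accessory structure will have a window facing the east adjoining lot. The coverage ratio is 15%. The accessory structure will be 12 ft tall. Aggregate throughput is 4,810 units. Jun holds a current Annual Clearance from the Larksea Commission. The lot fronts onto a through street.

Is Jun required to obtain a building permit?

Exception (a) does not apply: the coverage ratio is 15%, not under 15%.
Exception (b)'s conditions are all satisfied: the qualifying period is 95 days, under the 105 days limit; there is no plumbing or electrical service. Turning to paragraphs (h)–(l): (h) operates against (b): the compliance score is 75 points, under the 83 points limit. (i) is triggered (aggregate throughput is 4,810 units, meeting the 4,750 units threshold), but is itself disapplied by (j): (j) is triggered — a current Annual Clearance is held. (k) would limit (j) — a current General Certificate is held — but (l) sets (k) aside: (l) operates against (k): a current Annual Registration is held. (b) is therefore removed.
Exception (c) requires that the lot contains no other accessory structure; but the lot already has another accessory structure, so (c) is unavailable.
Exception (d) fails — a window faces an adjoining lot.
Exception (e) requires that the structure uses only unpowered hand tools for assembly; but assembly uses power tools, so (e) is unavailable.
Every exception is unavailable, so the rule governs.

Yes — Jun must obtain a building permit.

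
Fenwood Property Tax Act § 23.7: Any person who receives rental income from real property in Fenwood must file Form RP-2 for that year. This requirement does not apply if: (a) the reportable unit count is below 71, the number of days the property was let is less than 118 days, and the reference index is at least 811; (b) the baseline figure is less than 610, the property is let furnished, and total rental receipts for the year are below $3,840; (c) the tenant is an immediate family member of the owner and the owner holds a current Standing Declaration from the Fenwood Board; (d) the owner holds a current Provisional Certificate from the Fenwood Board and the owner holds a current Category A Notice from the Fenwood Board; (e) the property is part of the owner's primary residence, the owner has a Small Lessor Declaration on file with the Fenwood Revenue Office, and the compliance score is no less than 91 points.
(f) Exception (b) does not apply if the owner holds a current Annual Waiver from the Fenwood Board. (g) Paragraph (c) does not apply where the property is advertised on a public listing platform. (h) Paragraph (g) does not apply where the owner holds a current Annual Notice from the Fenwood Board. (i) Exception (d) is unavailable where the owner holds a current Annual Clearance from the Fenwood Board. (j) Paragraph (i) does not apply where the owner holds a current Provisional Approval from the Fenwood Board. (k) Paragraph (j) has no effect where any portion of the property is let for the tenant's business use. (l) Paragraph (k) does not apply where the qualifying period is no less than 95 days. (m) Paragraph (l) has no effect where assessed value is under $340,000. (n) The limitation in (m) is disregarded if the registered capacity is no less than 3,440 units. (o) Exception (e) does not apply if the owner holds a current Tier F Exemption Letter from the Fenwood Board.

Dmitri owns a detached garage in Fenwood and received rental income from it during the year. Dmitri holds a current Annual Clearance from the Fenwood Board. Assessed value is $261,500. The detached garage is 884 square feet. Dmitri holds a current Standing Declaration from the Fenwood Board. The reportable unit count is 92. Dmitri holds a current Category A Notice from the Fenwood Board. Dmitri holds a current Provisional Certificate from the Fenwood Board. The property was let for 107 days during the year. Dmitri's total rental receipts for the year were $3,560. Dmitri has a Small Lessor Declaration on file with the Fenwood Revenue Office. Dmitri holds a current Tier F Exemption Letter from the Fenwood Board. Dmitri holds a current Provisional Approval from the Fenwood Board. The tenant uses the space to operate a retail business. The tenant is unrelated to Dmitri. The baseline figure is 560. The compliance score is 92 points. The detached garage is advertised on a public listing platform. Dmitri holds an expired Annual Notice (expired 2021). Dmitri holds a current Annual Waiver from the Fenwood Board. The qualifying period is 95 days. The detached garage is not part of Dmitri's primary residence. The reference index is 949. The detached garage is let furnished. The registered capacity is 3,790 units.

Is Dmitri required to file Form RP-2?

Exception (a) does not apply: the reportable unit count is 92, not below 71.
Exception (b)'s conditions are all satisfied: the baseline figure is 560, less than the 610 limit; the property is let furnished; total rental receipts for the year are $3,560, below the $3,840 limit. Turning to paragraph (f): (f) applies — a current Annual Waiver is held. So (b) is unavailable.
Exception (c) does not apply: the tenant is unrelated to the owner.
Exception (d): a current Provisional Certificate is held; a current Category A Notice is held — every condition holds. Under paragraphs (i)–(n): (i) operates (a current Annual Clearance is held), but yields to (j): (j) operates against (i): a current Provisional Approval is held. (k) operates (the space is let for business use), but is displaced by (l): (l) applies — the qualifying period is 95 days, meeting the 95 days threshold. (m) operates (assessed value is $261,500, under the $340,000 limit), but is itself disapplied by (n): (n) operates against (m): the registered capacity is 3,790 units, meeting the 3,440 units threshold. So (d) applies.
Exception (e) requires that the property is part of the owner's primary residence; but the detached garage is not part of the primary residence, so (e) is unavailable.

No — exception (d) applies; Dmitri is not required to file Form RP-2.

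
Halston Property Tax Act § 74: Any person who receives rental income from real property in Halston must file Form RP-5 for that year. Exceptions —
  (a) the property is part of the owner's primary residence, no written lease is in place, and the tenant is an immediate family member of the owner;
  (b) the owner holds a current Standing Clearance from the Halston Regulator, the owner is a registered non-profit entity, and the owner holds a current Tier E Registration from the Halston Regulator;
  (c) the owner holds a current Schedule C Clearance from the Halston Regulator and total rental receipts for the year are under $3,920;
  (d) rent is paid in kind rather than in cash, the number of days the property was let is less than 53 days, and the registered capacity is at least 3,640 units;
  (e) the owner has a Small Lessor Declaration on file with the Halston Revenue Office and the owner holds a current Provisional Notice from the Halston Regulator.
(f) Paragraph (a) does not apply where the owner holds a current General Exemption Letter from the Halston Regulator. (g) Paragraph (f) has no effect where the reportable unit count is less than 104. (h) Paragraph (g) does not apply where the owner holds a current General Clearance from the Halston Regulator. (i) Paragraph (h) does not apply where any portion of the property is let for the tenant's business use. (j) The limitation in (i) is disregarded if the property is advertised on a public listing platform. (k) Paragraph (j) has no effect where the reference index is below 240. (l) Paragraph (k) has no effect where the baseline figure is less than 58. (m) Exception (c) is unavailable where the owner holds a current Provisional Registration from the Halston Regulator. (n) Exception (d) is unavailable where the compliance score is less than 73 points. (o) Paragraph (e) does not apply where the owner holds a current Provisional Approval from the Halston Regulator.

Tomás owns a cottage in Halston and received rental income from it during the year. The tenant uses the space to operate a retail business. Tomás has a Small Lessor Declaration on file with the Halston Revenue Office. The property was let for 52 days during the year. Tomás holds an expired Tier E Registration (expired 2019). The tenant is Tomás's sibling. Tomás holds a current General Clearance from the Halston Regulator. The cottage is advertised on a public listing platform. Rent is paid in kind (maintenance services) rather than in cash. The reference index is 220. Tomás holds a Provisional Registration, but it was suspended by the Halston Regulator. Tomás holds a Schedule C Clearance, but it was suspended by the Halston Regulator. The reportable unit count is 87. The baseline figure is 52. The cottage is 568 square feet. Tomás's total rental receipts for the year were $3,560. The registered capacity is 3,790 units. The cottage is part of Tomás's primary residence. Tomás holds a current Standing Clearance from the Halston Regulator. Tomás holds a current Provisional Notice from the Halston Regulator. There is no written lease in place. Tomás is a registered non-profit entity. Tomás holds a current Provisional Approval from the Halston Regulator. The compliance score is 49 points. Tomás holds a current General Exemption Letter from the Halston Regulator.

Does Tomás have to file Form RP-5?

Exception (a) is satisfied on its face — the cottage is part of the primary residence; there is no written lease; the tenant is an immediate family member. But: (f) operates against (a): a current General Exemption Letter is held. (g) would limit (f) — the reportable unit count is 87, less than the 104 limit — but (h) sets (g) aside: (h) operates against (g): a current General Clearance is held. (i) would limit (h) — the space is let for business use — but (j) sets (i) aside: (j) operates — the property is publicly advertised. (k) would limit (j) — the reference index is 220, below the 240 limit — but (l) sets (k) aside: (l) is engaged — the baseline figure is 52, less than the 58 limit. (a) is therefore removed.
Exception (b) does not apply: the Tier E Registration is not current.
Exception (c) fails — the Schedule C Clearance is not current.
Exception (d): rent is paid in kind; the number of days the property was let is 52 days, less than the 53 days limit; the registered capacity is 3,790 units, meeting the 3,640 units threshold — every condition holds. However, paragraph (n) must be considered: (n) operates — the compliance score is 49 points, less than the 73 points limit. So (d) is unavailable.
Exception (e) is satisfied on its face — a Small Lessor Declaration is on file; a current Provisional Notice is held. Turning to paragraph (o): (o) operates against (e): a current Provisional Approval is held. So (e) is unavailable.
None of the exceptions is available; § 74 applies in full.

Yes — Tomás must file Form RP-5.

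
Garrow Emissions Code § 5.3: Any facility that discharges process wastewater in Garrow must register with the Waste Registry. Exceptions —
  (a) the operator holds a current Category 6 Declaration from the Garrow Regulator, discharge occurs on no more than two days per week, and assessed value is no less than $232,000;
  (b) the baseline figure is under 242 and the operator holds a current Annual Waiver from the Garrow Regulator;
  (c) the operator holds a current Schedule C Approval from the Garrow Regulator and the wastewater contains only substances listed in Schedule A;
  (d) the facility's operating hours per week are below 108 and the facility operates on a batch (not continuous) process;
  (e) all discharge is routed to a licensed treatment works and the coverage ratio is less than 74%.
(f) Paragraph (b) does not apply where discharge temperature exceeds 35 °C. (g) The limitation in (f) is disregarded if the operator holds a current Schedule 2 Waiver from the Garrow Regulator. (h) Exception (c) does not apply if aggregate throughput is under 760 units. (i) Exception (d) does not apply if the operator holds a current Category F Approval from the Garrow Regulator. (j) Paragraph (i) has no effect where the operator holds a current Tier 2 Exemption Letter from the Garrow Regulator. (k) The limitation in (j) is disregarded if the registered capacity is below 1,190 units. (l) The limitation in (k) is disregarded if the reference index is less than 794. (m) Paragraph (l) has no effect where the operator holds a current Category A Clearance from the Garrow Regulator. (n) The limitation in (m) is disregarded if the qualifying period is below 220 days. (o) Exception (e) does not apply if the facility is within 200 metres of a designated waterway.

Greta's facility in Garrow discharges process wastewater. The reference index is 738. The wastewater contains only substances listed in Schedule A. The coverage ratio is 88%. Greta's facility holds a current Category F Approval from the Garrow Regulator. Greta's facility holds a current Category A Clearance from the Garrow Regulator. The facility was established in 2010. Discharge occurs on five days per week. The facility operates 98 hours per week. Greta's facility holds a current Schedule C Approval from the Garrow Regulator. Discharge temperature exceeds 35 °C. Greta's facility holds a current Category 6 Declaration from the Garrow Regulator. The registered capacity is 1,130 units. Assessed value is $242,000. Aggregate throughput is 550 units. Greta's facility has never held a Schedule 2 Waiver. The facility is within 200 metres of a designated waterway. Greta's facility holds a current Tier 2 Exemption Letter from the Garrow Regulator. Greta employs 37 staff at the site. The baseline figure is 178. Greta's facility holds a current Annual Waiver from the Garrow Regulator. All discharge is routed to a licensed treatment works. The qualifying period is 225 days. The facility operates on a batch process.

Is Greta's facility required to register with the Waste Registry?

Yes — Greta's facility must register with the Waste Registry.

Exception (a) fails — discharge occurs on five days per week.
Exception (b)'s conditions are all satisfied: the baseline figure is 178, under the 242 limit; a current Annual Waiver is held. But: (f) is triggered — discharge temperature exceeds 35 °C. (g) is not triggered (no current Schedule 2 Waiver is held), so (f) stands. (b) is therefore removed.
Exception (c)'s conditions are all satisfied: a current Schedule C Approval is held; the wastewater is Schedule-A-only. But applying paragraph (h): (h) is triggered — aggregate throughput is 550 units, under the 760 units limit. So (c) is unavailable.
Exception (d) is satisfied on its face — the facility's operating hours per week are 98, below the 108 limit; the facility operates on a batch process. However, paragraphs (i)–(n) must be considered: (i) operates against (d): a current Category F Approval is held. (j) operates (a current Tier 2 Exemption Letter is held), but is overridden by (k): (k) operates — the registered capacity is 1,130 units, below the 1,190 units limit. (l) operates (the reference index is 738, less than the 794 limit), but yields to (m): (m) is engaged — a current Category A Clearance is held. (n) is not engaged (the qualifying period is 225 days, not below 220 days), so (m) stands. (d) is therefore removed.
Exception (e) requires that the coverage ratio is less than 74%; but the coverage ratio is 88%, not less than 74%, so (e) is unavailable.
Every exception is unavailable, so the rule governs.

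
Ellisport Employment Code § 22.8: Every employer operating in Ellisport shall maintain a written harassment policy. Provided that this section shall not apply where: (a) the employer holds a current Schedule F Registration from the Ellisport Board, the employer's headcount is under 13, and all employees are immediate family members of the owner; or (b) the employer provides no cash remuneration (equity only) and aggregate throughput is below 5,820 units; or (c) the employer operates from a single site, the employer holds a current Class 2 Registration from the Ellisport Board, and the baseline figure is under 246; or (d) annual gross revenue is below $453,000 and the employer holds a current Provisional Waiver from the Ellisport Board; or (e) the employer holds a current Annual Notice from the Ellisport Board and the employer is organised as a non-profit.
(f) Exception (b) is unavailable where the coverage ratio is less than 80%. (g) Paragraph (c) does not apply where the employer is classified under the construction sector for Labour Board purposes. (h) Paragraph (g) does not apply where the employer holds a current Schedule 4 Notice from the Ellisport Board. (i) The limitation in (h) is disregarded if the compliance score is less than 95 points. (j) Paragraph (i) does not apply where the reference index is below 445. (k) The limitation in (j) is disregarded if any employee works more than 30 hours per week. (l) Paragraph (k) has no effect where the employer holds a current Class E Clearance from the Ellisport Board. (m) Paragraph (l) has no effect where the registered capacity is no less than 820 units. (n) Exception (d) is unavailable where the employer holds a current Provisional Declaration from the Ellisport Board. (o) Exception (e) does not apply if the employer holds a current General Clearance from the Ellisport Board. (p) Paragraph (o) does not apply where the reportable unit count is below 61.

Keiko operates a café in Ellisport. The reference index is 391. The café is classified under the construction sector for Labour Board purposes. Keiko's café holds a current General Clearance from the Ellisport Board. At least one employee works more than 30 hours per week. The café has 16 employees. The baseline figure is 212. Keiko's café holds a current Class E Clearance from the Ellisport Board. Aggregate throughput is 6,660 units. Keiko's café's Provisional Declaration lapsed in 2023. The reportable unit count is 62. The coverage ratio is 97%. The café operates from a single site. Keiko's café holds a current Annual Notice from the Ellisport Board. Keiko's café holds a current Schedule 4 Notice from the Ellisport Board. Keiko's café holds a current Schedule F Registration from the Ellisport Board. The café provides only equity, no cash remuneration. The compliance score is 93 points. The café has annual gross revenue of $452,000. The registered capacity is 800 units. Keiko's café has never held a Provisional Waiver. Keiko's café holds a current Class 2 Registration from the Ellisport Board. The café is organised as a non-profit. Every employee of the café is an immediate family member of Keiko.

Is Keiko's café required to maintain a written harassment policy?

Exception (a) fails — the employer's headcount is 16, not under 13.
Exception (b) fails — aggregate throughput is 6,660 units, not below 5,820 units.
All of (c)'s requirements are met (the employer operates from a single site; a current Class 2 Registration is held; the baseline figure is 212, under the 246 limit). Under paragraphs (g)–(m): (g) is engaged (the café is classified under the construction sector), but yields to (h): (h) operates against (g): a current Schedule 4 Notice is held. (i) operates (the compliance score is 93 points, less than the 95 points limit), but is set aside by (j): (j) operates against (i): the reference index is 391, below the 445 limit. (k) would limit (j) — at least one employee exceeds 30 hours/week — but (l) sets (k) aside: (l) operates — a current Class E Clearance is held. (m) is inapplicable (the registered capacity is 800 units, short of 820 units), so (l) stands. (c) remains available.
Exception (d) requires that the employer holds a current Provisional Waiver from the Ellisport Board; but the Provisional Waiver is not current, so (d) is unavailable.
All of (e)'s requirements are met (a current Annual Notice is held; the employer is a non-profit). But: (o) operates — a current General Clearance is held. (p), which would lift (o), is inapplicable — the reportable unit count is 62, not below 61. (e) is therefore removed.

No — exception (c) applies; Keiko's café is not required to maintain a written harassment policy.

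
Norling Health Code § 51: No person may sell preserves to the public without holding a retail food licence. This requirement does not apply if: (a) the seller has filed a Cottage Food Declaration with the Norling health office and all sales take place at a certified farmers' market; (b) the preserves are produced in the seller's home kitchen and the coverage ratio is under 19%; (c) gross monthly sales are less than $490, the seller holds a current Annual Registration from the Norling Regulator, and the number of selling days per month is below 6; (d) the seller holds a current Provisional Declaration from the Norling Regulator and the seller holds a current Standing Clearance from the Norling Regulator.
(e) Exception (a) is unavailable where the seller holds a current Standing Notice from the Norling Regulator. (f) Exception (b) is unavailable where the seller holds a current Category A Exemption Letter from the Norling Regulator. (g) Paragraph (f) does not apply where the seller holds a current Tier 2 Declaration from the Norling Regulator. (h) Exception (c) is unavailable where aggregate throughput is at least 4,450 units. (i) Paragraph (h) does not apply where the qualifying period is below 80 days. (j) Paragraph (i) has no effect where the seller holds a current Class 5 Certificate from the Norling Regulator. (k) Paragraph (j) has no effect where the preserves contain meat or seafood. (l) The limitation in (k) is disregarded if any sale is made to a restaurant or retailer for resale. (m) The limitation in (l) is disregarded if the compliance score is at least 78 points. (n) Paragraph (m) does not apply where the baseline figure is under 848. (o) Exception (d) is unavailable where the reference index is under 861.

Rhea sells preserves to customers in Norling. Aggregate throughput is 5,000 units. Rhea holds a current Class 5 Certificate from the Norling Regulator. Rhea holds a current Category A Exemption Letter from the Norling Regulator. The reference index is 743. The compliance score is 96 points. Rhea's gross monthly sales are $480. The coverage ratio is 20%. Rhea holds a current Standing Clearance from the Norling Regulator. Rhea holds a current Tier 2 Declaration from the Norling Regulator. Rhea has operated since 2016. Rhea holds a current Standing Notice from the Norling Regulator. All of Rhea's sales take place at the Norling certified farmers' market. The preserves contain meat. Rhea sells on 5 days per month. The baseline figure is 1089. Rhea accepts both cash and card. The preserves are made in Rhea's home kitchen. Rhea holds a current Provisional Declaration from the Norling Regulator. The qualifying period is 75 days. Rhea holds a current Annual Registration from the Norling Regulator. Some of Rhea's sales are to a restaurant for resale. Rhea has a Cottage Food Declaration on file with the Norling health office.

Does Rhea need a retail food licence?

All of (a)'s requirements are met (a Cottage Food Declaration is on file; all sales are at a certified farmers' market). But: (e) is triggered — a current Standing Notice is held. So (a) is unavailable.
Exception (b) fails — the coverage ratio is 20%, not under 19%.
All of (c)'s requirements are met (gross monthly sales are $480, less than the $490 limit; a current Annual Registration is held; the number of selling days per month is 5, below the 6 limit). Applying paragraphs (h)–(n): (h) is triggered (aggregate throughput is 5,000 units, meeting the 4,450 units threshold), but yields to (i): (i) operates against (h): the qualifying period is 75 days, below the 80 days limit. (j) applies (a current Class 5 Certificate is held), but is itself disapplied by (k): (k) is engaged — the preserves contain meat. (l) applies (some sales are to a restaurant for resale), but is displaced by (m): (m) applies — the compliance score is 96 points, meeting the 78 points threshold. (n) is not triggered (the baseline figure is 1,089, not under 848), so (m) stands. So (c) applies.
Exception (d) is satisfied on its face — a current Provisional Declaration is held; a current Standing Clearance is held. But applying paragraph (o): (o) operates against (d): the reference index is 743, under the 861 limit. (d) is therefore removed.

No — exception (c) applies; Rhea is not required to hold a retail food licence.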